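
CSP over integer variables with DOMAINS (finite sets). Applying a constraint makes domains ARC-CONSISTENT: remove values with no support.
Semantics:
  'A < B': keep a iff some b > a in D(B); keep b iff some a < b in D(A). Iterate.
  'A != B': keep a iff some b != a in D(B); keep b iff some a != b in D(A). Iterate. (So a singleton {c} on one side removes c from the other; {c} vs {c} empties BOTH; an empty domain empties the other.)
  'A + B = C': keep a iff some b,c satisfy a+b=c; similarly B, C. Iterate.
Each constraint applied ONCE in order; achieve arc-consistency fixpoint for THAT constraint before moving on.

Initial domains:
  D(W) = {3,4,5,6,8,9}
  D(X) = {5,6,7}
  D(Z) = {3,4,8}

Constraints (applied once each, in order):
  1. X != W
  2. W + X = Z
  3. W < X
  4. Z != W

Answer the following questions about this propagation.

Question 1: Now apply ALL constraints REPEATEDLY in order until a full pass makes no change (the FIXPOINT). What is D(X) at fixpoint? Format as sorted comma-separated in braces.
pass 0 (initial): D(X)={5,6,7}
pass 1: W {3,4,5,6,8,9}->{3}; X {5,6,7}->{5}; Z {3,4,8}->{8}
pass 2: no change
Fixpoint after 2 passes: D(X) = {5}

Answer: {5}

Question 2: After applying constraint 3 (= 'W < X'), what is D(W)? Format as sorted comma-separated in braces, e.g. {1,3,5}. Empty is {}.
Constraint 1 (X != W) on D(X)={5,6,7} D(W)={3,4,5,6,8,9}: no change
Constraint 2 (W + X = Z) on D(W)={3,4,5,6,8,9} D(X)={5,6,7} D(Z)={3,4,8}: W {3,4,5,6,8,9}->{3}; X {5,6,7}->{5}; Z {3,4,8}->{8}
Constraint 3 (W < X) on D(W)={3} D(X)={5}: no change
So after constraint 3: D(W) = {3}

Answer: {3}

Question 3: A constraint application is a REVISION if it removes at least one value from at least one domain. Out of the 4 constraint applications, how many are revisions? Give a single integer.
Constraint 1 (X != W) on D(X)={5,6,7} D(W)={3,4,5,6,8,9}: no change => not a revision
Constraint 2 (W + X = Z) on D(W)={3,4,5,6,8,9} D(X)={5,6,7} D(Z)={3,4,8}: W {3,4,5,6,8,9}->{3}; X {5,6,7}->{5}; Z {3,4,8}->{8} => REVISION
Constraint 3 (W < X) on D(W)={3} D(X)={5}: no change => not a revision
Constraint 4 (Z != W) on D(Z)={8} D(W)={3}: no change => not a revision
Total revisions = 1

Answer: 1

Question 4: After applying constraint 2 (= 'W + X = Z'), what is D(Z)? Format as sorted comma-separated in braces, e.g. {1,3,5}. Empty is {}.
Answer: {8}

Derivation:
Constraint 1 (X != W) on D(X)={5,6,7} D(W)={3,4,5,6,8,9}: no change
Constraint 2 (W + X = Z) on D(W)={3,4,5,6,8,9} D(X)={5,6,7} D(Z)={3,4,8}: W {3,4,5,6,8,9}->{3}; X {5,6,7}->{5}; Z {3,4,8}->{8}
So after constraint 2: D(Z) = {8}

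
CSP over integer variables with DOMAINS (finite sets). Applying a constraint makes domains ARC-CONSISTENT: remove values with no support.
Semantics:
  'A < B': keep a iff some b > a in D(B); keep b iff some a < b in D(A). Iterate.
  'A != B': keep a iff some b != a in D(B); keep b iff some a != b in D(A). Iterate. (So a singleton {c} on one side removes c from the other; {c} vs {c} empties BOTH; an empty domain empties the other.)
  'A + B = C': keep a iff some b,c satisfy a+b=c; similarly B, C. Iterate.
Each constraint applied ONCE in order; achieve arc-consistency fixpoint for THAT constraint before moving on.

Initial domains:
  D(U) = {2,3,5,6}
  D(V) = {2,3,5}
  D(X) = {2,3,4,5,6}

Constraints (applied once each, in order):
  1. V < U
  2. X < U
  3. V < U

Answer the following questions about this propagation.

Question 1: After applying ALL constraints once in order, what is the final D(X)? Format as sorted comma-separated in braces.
Constraint 1 (V < U) on D(V)={2,3,5} D(U)={2,3,5,6}: U {2,3,5,6}->{3,5,6}
Constraint 2 (X < U) on D(X)={2,3,4,5,6} D(U)={3,5,6}: X {2,3,4,5,6}->{2,3,4,5}
Constraint 3 (V < U) on D(V)={2,3,5} D(U)={3,5,6}: no change
So after all 3 constraints: D(X) = {2,3,4,5}

Answer: {2,3,4,5}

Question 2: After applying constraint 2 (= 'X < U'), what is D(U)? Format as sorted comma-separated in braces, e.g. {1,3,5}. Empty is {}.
Answer: {3,5,6}

Derivation:
Constraint 1 (V < U) on D(V)={2,3,5} D(U)={2,3,5,6}: U {2,3,5,6}->{3,5,6}
Constraint 2 (X < U) on D(X)={2,3,4,5,6} D(U)={3,5,6}: X {2,3,4,5,6}->{2,3,4,5}
So after constraint 2: D(U) = {3,5,6}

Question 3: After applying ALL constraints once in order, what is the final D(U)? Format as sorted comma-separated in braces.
Answer: {3,5,6}

Derivation:
Constraint 1 (V < U) on D(V)={2,3,5} D(U)={2,3,5,6}: U {2,3,5,6}->{3,5,6}
Constraint 2 (X < U) on D(X)={2,3,4,5,6} D(U)={3,5,6}: X {2,3,4,5,6}->{2,3,4,5}
Constraint 3 (V < U) on D(V)={2,3,5} D(U)={3,5,6}: no change
So after all 3 constraints: D(U) = {3,5,6}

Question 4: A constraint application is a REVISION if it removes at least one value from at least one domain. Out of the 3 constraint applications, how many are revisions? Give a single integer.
Answer: 2

Derivation:
Constraint 1 (V < U) on D(V)={2,3,5} D(U)={2,3,5,6}: U {2,3,5,6}->{3,5,6} => REVISION
Constraint 2 (X < U) on D(X)={2,3,4,5,6} D(U)={3,5,6}: X {2,3,4,5,6}->{2,3,4,5} => REVISION
Constraint 3 (V < U) on D(V)={2,3,5} D(U)={3,5,6}: no change => not a revision
Total revisions = 2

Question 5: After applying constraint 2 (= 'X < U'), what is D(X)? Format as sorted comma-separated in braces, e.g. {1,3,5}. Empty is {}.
Answer: {2,3,4,5}

Derivation:
Constraint 1 (V < U) on D(V)={2,3,5} D(U)={2,3,5,6}: U {2,3,5,6}->{3,5,6}
Constraint 2 (X < U) on D(X)={2,3,4,5,6} D(U)={3,5,6}: X {2,3,4,5,6}->{2,3,4,5}
So after constraint 2: D(X) = {2,3,4,5}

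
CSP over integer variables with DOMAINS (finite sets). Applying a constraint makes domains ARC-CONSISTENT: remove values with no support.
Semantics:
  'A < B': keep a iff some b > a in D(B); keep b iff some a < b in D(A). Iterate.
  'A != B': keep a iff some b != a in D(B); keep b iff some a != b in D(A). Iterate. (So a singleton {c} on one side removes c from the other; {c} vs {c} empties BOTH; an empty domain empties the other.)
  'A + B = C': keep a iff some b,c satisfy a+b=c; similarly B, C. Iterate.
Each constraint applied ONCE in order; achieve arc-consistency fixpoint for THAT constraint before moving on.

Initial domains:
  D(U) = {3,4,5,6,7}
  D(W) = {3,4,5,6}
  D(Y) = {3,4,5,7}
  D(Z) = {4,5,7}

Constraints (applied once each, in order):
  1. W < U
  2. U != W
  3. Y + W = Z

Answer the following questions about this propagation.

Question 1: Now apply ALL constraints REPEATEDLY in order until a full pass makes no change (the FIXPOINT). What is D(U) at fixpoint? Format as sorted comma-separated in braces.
Answer: {4,5,6,7}

Derivation:
pass 0 (initial): D(U)={3,4,5,6,7}
pass 1: U {3,4,5,6,7}->{4,5,6,7}; W {3,4,5,6}->{3,4}; Y {3,4,5,7}->{3,4}; Z {4,5,7}->{7}
pass 2: no change
Fixpoint after 2 passes: D(U) = {4,5,6,7}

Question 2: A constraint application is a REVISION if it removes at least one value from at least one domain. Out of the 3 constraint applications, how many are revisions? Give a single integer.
Constraint 1 (W < U) on D(W)={3,4,5,6} D(U)={3,4,5,6,7}: U {3,4,5,6,7}->{4,5,6,7} => REVISION
Constraint 2 (U != W) on D(U)={4,5,6,7} D(W)={3,4,5,6}: no change => not a revision
Constraint 3 (Y + W = Z) on D(Y)={3,4,5,7} D(W)={3,4,5,6} D(Z)={4,5,7}: Y {3,4,5,7}->{3,4}; W {3,4,5,6}->{3,4}; Z {4,5,7}->{7} => REVISION
Total revisions = 2

Answer: 2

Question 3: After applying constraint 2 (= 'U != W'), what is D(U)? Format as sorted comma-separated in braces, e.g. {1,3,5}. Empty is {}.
Constraint 1 (W < U) on D(W)={3,4,5,6} D(U)={3,4,5,6,7}: U {3,4,5,6,7}->{4,5,6,7}
Constraint 2 (U != W) on D(U)={4,5,6,7} D(W)={3,4,5,6}: no change
So after constraint 2: D(U) = {4,5,6,7}

Answer: {4,5,6,7}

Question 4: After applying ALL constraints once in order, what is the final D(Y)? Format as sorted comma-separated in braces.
Answer: {3,4}

Derivation:
Constraint 1 (W < U) on D(W)={3,4,5,6} D(U)={3,4,5,6,7}: U {3,4,5,6,7}->{4,5,6,7}
Constraint 2 (U != W) on D(U)={4,5,6,7} D(W)={3,4,5,6}: no change
Constraint 3 (Y + W = Z) on D(Y)={3,4,5,7} D(W)={3,4,5,6} D(Z)={4,5,7}: Y {3,4,5,7}->{3,4}; W {3,4,5,6}->{3,4}; Z {4,5,7}->{7}
So after all 3 constraints: D(Y) = {3,4}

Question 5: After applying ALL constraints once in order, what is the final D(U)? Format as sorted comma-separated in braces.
Constraint 1 (W < U) on D(W)={3,4,5,6} D(U)={3,4,5,6,7}: U {3,4,5,6,7}->{4,5,6,7}
Constraint 2 (U != W) on D(U)={4,5,6,7} D(W)={3,4,5,6}: no change
Constraint 3 (Y + W = Z) on D(Y)={3,4,5,7} D(W)={3,4,5,6} D(Z)={4,5,7}: Y {3,4,5,7}->{3,4}; W {3,4,5,6}->{3,4}; Z {4,5,7}->{7}
So after all 3 constraints: D(U) = {4,5,6,7}

Answer: {4,5,6,7}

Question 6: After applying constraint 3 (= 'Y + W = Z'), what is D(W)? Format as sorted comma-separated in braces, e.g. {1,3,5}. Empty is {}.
Constraint 1 (W < U) on D(W)={3,4,5,6} D(U)={3,4,5,6,7}: U {3,4,5,6,7}->{4,5,6,7}
Constraint 2 (U != W) on D(U)={4,5,6,7} D(W)={3,4,5,6}: no change
Constraint 3 (Y + W = Z) on D(Y)={3,4,5,7} D(W)={3,4,5,6} D(Z)={4,5,7}: Y {3,4,5,7}->{3,4}; W {3,4,5,6}->{3,4}; Z {4,5,7}->{7}
So after constraint 3: D(W) = {3,4}

Answer: {3,4}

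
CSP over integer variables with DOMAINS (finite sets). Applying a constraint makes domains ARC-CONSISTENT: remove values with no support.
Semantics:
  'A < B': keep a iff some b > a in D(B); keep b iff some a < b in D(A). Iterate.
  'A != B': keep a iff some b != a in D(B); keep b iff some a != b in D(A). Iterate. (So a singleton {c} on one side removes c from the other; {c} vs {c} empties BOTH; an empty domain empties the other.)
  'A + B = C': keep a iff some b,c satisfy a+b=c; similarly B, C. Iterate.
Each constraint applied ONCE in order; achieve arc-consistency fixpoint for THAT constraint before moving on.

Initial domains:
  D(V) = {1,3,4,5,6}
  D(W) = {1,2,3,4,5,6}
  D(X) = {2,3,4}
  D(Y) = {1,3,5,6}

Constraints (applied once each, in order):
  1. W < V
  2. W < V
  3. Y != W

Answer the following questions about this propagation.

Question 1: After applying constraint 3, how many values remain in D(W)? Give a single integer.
Answer: 5

Derivation:
Constraint 1 (W < V) on D(W)={1,2,3,4,5,6} D(V)={1,3,4,5,6}: W {1,2,3,4,5,6}->{1,2,3,4,5}; V {1,3,4,5,6}->{3,4,5,6}
Constraint 2 (W < V) on D(W)={1,2,3,4,5} D(V)={3,4,5,6}: no change
Constraint 3 (Y != W) on D(Y)={1,3,5,6} D(W)={1,2,3,4,5}: no change
So after constraint 3: D(W)={1,2,3,4,5}, size = 5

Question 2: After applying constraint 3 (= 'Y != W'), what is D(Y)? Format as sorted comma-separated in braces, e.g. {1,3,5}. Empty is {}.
Answer: {1,3,5,6}

Derivation:
Constraint 1 (W < V) on D(W)={1,2,3,4,5,6} D(V)={1,3,4,5,6}: W {1,2,3,4,5,6}->{1,2,3,4,5}; V {1,3,4,5,6}->{3,4,5,6}
Constraint 2 (W < V) on D(W)={1,2,3,4,5} D(V)={3,4,5,6}: no change
Constraint 3 (Y != W) on D(Y)={1,3,5,6} D(W)={1,2,3,4,5}: no change
So after constraint 3: D(Y) = {1,3,5,6}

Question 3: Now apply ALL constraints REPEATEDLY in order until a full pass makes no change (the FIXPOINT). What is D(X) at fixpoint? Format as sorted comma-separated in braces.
Answer: {2,3,4}

Derivation:
pass 0 (initial): D(X)={2,3,4}
pass 1: V {1,3,4,5,6}->{3,4,5,6}; W {1,2,3,4,5,6}->{1,2,3,4,5}
pass 2: no change
Fixpoint after 2 passes: D(X) = {2,3,4}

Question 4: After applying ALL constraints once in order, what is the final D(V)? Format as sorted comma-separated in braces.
Constraint 1 (W < V) on D(W)={1,2,3,4,5,6} D(V)={1,3,4,5,6}: W {1,2,3,4,5,6}->{1,2,3,4,5}; V {1,3,4,5,6}->{3,4,5,6}
Constraint 2 (W < V) on D(W)={1,2,3,4,5} D(V)={3,4,5,6}: no change
Constraint 3 (Y != W) on D(Y)={1,3,5,6} D(W)={1,2,3,4,5}: no change
So after all 3 constraints: D(V) = {3,4,5,6}

Answer: {3,4,5,6}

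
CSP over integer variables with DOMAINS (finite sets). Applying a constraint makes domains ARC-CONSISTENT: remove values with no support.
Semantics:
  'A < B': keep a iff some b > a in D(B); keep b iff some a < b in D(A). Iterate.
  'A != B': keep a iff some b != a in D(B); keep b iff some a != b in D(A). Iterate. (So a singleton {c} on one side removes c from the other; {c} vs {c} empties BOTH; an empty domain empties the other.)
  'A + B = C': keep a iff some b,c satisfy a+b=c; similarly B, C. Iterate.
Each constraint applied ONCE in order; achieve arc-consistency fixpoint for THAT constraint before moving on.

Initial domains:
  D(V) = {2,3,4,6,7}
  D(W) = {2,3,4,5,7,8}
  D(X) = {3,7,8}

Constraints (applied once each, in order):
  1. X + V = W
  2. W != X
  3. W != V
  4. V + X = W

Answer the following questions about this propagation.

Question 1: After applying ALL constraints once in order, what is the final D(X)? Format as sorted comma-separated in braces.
Answer: {3}

Derivation:
Constraint 1 (X + V = W) on D(X)={3,7,8} D(V)={2,3,4,6,7} D(W)={2,3,4,5,7,8}: X {3,7,8}->{3}; V {2,3,4,6,7}->{2,4}; W {2,3,4,5,7,8}->{5,7}
Constraint 2 (W != X) on D(W)={5,7} D(X)={3}: no change
Constraint 3 (W != V) on D(W)={5,7} D(V)={2,4}: no change
Constraint 4 (V + X = W) on D(V)={2,4} D(X)={3} D(W)={5,7}: no change
So after all 4 constraints: D(X) = {3}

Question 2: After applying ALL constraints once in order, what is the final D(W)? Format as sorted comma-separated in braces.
Constraint 1 (X + V = W) on D(X)={3,7,8} D(V)={2,3,4,6,7} D(W)={2,3,4,5,7,8}: X {3,7,8}->{3}; V {2,3,4,6,7}->{2,4}; W {2,3,4,5,7,8}->{5,7}
Constraint 2 (W != X) on D(W)={5,7} D(X)={3}: no change
Constraint 3 (W != V) on D(W)={5,7} D(V)={2,4}: no change
Constraint 4 (V + X = W) on D(V)={2,4} D(X)={3} D(W)={5,7}: no change
So after all 4 constraints: D(W) = {5,7}

Answer: {5,7}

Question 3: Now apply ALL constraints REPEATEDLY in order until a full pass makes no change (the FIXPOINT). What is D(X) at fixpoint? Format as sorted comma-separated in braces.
pass 0 (initial): D(X)={3,7,8}
pass 1: V {2,3,4,6,7}->{2,4}; W {2,3,4,5,7,8}->{5,7}; X {3,7,8}->{3}
pass 2: no change
Fixpoint after 2 passes: D(X) = {3}

Answer: {3}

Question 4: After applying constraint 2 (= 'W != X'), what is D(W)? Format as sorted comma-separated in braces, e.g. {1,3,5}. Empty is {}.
Answer: {5,7}

Derivation:
Constraint 1 (X + V = W) on D(X)={3,7,8} D(V)={2,3,4,6,7} D(W)={2,3,4,5,7,8}: X {3,7,8}->{3}; V {2,3,4,6,7}->{2,4}; W {2,3,4,5,7,8}->{5,7}
Constraint 2 (W != X) on D(W)={5,7} D(X)={3}: no change
So after constraint 2: D(W) = {5,7}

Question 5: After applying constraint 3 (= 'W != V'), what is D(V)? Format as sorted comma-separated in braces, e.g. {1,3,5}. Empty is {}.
Answer: {2,4}

Derivation:
Constraint 1 (X + V = W) on D(X)={3,7,8} D(V)={2,3,4,6,7} D(W)={2,3,4,5,7,8}: X {3,7,8}->{3}; V {2,3,4,6,7}->{2,4}; W {2,3,4,5,7,8}->{5,7}
Constraint 2 (W != X) on D(W)={5,7} D(X)={3}: no change
Constraint 3 (W != V) on D(W)={5,7} D(V)={2,4}: no change
So after constraint 3: D(V) = {2,4}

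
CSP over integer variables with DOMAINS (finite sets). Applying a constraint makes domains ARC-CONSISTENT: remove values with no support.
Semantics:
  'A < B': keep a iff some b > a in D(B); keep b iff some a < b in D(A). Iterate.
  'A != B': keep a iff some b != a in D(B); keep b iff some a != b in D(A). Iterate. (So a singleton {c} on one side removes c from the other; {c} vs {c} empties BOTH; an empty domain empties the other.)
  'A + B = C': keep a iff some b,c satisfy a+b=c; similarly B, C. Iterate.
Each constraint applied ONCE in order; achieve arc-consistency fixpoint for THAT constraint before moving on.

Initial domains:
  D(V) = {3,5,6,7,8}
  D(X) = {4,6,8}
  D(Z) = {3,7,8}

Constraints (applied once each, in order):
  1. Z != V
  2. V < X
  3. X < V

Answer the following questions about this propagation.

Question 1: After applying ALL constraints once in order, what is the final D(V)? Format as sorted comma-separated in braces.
Constraint 1 (Z != V) on D(Z)={3,7,8} D(V)={3,5,6,7,8}: no change
Constraint 2 (V < X) on D(V)={3,5,6,7,8} D(X)={4,6,8}: V {3,5,6,7,8}->{3,5,6,7}
Constraint 3 (X < V) on D(X)={4,6,8} D(V)={3,5,6,7}: X {4,6,8}->{4,6}; V {3,5,6,7}->{5,6,7}
So after all 3 constraints: D(V) = {5,6,7}

Answer: {5,6,7}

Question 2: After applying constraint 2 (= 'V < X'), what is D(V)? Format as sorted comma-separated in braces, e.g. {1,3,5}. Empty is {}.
Constraint 1 (Z != V) on D(Z)={3,7,8} D(V)={3,5,6,7,8}: no change
Constraint 2 (V < X) on D(V)={3,5,6,7,8} D(X)={4,6,8}: V {3,5,6,7,8}->{3,5,6,7}
So after constraint 2: D(V) = {3,5,6,7}

Answer: {3,5,6,7}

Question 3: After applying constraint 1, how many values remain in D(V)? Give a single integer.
Constraint 1 (Z != V) on D(Z)={3,7,8} D(V)={3,5,6,7,8}: no change
So after constraint 1: D(V)={3,5,6,7,8}, size = 5

Answer: 5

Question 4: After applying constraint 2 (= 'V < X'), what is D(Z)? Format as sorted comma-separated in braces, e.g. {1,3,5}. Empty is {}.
Answer: {3,7,8}

Derivation:
Constraint 1 (Z != V) on D(Z)={3,7,8} D(V)={3,5,6,7,8}: no change
Constraint 2 (V < X) on D(V)={3,5,6,7,8} D(X)={4,6,8}: V {3,5,6,7,8}->{3,5,6,7}
So after constraint 2: D(Z) = {3,7,8}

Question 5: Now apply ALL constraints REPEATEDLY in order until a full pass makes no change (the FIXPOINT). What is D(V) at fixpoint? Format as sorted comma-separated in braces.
Answer: {}

Derivation:
pass 0 (initial): D(V)={3,5,6,7,8}
pass 1: V {3,5,6,7,8}->{5,6,7}; X {4,6,8}->{4,6}
pass 2: V {5,6,7}->{}; X {4,6}->{}
pass 3: Z {3,7,8}->{}
pass 4: no change
Fixpoint after 4 passes: D(V) = {}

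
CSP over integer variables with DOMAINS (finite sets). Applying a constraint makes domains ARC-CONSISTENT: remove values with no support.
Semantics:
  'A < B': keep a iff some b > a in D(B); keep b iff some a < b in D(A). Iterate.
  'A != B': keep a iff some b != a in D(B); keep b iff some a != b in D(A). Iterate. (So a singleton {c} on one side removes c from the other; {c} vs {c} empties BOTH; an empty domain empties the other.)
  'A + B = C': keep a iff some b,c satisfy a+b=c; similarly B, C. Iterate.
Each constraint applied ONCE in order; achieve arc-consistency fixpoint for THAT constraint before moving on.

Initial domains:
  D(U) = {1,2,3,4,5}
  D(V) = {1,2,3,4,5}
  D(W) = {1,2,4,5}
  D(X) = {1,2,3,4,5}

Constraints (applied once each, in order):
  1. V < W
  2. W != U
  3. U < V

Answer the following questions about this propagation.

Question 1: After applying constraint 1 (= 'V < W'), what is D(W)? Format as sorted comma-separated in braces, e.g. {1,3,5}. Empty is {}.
Constraint 1 (V < W) on D(V)={1,2,3,4,5} D(W)={1,2,4,5}: V {1,2,3,4,5}->{1,2,3,4}; W {1,2,4,5}->{2,4,5}
So after constraint 1: D(W) = {2,4,5}

Answer: {2,4,5}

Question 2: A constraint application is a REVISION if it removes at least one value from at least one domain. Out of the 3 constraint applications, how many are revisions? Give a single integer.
Constraint 1 (V < W) on D(V)={1,2,3,4,5} D(W)={1,2,4,5}: V {1,2,3,4,5}->{1,2,3,4}; W {1,2,4,5}->{2,4,5} => REVISION
Constraint 2 (W != U) on D(W)={2,4,5} D(U)={1,2,3,4,5}: no change => not a revision
Constraint 3 (U < V) on D(U)={1,2,3,4,5} D(V)={1,2,3,4}: U {1,2,3,4,5}->{1,2,3}; V {1,2,3,4}->{2,3,4} => REVISION
Total revisions = 2

Answer: 2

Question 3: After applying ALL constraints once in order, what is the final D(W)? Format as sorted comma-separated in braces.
Constraint 1 (V < W) on D(V)={1,2,3,4,5} D(W)={1,2,4,5}: V {1,2,3,4,5}->{1,2,3,4}; W {1,2,4,5}->{2,4,5}
Constraint 2 (W != U) on D(W)={2,4,5} D(U)={1,2,3,4,5}: no change
Constraint 3 (U < V) on D(U)={1,2,3,4,5} D(V)={1,2,3,4}: U {1,2,3,4,5}->{1,2,3}; V {1,2,3,4}->{2,3,4}
So after all 3 constraints: D(W) = {2,4,5}

Answer: {2,4,5}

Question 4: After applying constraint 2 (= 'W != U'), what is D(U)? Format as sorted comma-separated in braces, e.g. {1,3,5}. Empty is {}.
Constraint 1 (V < W) on D(V)={1,2,3,4,5} D(W)={1,2,4,5}: V {1,2,3,4,5}->{1,2,3,4}; W {1,2,4,5}->{2,4,5}
Constraint 2 (W != U) on D(W)={2,4,5} D(U)={1,2,3,4,5}: no change
So after constraint 2: D(U) = {1,2,3,4,5}

Answer: {1,2,3,4,5}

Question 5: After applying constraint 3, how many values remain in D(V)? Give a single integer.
Constraint 1 (V < W) on D(V)={1,2,3,4,5} D(W)={1,2,4,5}: V {1,2,3,4,5}->{1,2,3,4}; W {1,2,4,5}->{2,4,5}
Constraint 2 (W != U) on D(W)={2,4,5} D(U)={1,2,3,4,5}: no change
Constraint 3 (U < V) on D(U)={1,2,3,4,5} D(V)={1,2,3,4}: U {1,2,3,4,5}->{1,2,3}; V {1,2,3,4}->{2,3,4}
So after constraint 3: D(V)={2,3,4}, size = 3

Answer: 3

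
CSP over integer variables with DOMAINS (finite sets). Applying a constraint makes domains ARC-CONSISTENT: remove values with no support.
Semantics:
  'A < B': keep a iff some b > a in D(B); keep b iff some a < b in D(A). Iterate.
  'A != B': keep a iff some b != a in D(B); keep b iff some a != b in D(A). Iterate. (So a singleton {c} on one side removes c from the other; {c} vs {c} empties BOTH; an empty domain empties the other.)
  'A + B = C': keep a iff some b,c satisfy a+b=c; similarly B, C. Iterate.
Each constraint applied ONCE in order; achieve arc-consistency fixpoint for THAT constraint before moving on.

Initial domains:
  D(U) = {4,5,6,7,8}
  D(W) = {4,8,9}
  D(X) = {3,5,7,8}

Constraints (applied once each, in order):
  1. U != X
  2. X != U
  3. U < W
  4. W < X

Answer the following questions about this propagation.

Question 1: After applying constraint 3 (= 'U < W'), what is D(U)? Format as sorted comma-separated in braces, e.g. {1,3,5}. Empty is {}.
Constraint 1 (U != X) on D(U)={4,5,6,7,8} D(X)={3,5,7,8}: no change
Constraint 2 (X != U) on D(X)={3,5,7,8} D(U)={4,5,6,7,8}: no change
Constraint 3 (U < W) on D(U)={4,5,6,7,8} D(W)={4,8,9}: W {4,8,9}->{8,9}
So after constraint 3: D(U) = {4,5,6,7,8}

Answer: {4,5,6,7,8}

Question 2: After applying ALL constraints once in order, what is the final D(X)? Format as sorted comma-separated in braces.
Answer: {}

Derivation:
Constraint 1 (U != X) on D(U)={4,5,6,7,8} D(X)={3,5,7,8}: no change
Constraint 2 (X != U) on D(X)={3,5,7,8} D(U)={4,5,6,7,8}: no change
Constraint 3 (U < W) on D(U)={4,5,6,7,8} D(W)={4,8,9}: W {4,8,9}->{8,9}
Constraint 4 (W < X) on D(W)={8,9} D(X)={3,5,7,8}: W {8,9}->{}; X {3,5,7,8}->{}
So after all 4 constraints: D(X) = {}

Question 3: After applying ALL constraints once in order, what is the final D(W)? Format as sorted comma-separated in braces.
Constraint 1 (U != X) on D(U)={4,5,6,7,8} D(X)={3,5,7,8}: no change
Constraint 2 (X != U) on D(X)={3,5,7,8} D(U)={4,5,6,7,8}: no change
Constraint 3 (U < W) on D(U)={4,5,6,7,8} D(W)={4,8,9}: W {4,8,9}->{8,9}
Constraint 4 (W < X) on D(W)={8,9} D(X)={3,5,7,8}: W {8,9}->{}; X {3,5,7,8}->{}
So after all 4 constraints: D(W) = {}

Answer: {}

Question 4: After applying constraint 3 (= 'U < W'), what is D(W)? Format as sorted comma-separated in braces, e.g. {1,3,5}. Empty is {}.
Constraint 1 (U != X) on D(U)={4,5,6,7,8} D(X)={3,5,7,8}: no change
Constraint 2 (X != U) on D(X)={3,5,7,8} D(U)={4,5,6,7,8}: no change
Constraint 3 (U < W) on D(U)={4,5,6,7,8} D(W)={4,8,9}: W {4,8,9}->{8,9}
So after constraint 3: D(W) = {8,9}

Answer: {8,9}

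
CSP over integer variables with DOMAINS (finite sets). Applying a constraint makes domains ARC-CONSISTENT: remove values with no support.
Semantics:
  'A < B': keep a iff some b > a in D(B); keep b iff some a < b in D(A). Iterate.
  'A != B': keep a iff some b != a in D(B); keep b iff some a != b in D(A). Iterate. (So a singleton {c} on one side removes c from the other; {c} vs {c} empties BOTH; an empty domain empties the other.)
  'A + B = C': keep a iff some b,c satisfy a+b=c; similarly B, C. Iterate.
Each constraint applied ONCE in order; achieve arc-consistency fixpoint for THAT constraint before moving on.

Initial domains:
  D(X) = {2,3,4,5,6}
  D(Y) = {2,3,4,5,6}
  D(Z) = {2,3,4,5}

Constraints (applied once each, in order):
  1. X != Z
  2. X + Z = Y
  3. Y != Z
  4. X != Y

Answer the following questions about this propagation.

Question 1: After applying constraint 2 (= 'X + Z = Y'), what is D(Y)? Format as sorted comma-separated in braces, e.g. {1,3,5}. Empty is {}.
Constraint 1 (X != Z) on D(X)={2,3,4,5,6} D(Z)={2,3,4,5}: no change
Constraint 2 (X + Z = Y) on D(X)={2,3,4,5,6} D(Z)={2,3,4,5} D(Y)={2,3,4,5,6}: X {2,3,4,5,6}->{2,3,4}; Z {2,3,4,5}->{2,3,4}; Y {2,3,4,5,6}->{4,5,6}
So after constraint 2: D(Y) = {4,5,6}

Answer: {4,5,6}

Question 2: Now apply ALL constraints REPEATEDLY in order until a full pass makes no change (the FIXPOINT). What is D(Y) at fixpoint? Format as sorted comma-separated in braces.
Answer: {4,5,6}

Derivation:
pass 0 (initial): D(Y)={2,3,4,5,6}
pass 1: X {2,3,4,5,6}->{2,3,4}; Y {2,3,4,5,6}->{4,5,6}; Z {2,3,4,5}->{2,3,4}
pass 2: no change
Fixpoint after 2 passes: D(Y) = {4,5,6}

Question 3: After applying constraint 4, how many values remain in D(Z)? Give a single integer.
Constraint 1 (X != Z) on D(X)={2,3,4,5,6} D(Z)={2,3,4,5}: no change
Constraint 2 (X + Z = Y) on D(X)={2,3,4,5,6} D(Z)={2,3,4,5} D(Y)={2,3,4,5,6}: X {2,3,4,5,6}->{2,3,4}; Z {2,3,4,5}->{2,3,4}; Y {2,3,4,5,6}->{4,5,6}
Constraint 3 (Y != Z) on D(Y)={4,5,6} D(Z)={2,3,4}: no change
Constraint 4 (X != Y) on D(X)={2,3,4} D(Y)={4,5,6}: no change
So after constraint 4: D(Z)={2,3,4}, size = 3

Answer: 3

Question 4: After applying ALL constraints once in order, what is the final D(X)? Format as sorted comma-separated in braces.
Answer: {2,3,4}

Derivation:
Constraint 1 (X != Z) on D(X)={2,3,4,5,6} D(Z)={2,3,4,5}: no change
Constraint 2 (X + Z = Y) on D(X)={2,3,4,5,6} D(Z)={2,3,4,5} D(Y)={2,3,4,5,6}: X {2,3,4,5,6}->{2,3,4}; Z {2,3,4,5}->{2,3,4}; Y {2,3,4,5,6}->{4,5,6}
Constraint 3 (Y != Z) on D(Y)={4,5,6} D(Z)={2,3,4}: no change
Constraint 4 (X != Y) on D(X)={2,3,4} D(Y)={4,5,6}: no change
So after all 4 constraints: D(X) = {2,3,4}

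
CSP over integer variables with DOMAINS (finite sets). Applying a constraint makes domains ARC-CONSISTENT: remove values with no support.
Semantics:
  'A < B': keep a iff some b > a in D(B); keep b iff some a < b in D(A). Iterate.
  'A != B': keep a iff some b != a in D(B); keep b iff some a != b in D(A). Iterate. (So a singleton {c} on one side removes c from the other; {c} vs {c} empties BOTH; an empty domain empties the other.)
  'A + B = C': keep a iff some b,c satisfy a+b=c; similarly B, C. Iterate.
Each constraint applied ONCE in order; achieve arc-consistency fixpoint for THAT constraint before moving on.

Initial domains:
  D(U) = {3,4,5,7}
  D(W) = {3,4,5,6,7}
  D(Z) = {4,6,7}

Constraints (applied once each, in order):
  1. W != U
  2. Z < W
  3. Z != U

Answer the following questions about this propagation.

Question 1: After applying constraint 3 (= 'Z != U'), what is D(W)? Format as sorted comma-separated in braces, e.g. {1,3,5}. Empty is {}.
Constraint 1 (W != U) on D(W)={3,4,5,6,7} D(U)={3,4,5,7}: no change
Constraint 2 (Z < W) on D(Z)={4,6,7} D(W)={3,4,5,6,7}: Z {4,6,7}->{4,6}; W {3,4,5,6,7}->{5,6,7}
Constraint 3 (Z != U) on D(Z)={4,6} D(U)={3,4,5,7}: no change
So after constraint 3: D(W) = {5,6,7}

Answer: {5,6,7}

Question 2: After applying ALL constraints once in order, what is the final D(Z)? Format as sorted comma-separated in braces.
Constraint 1 (W != U) on D(W)={3,4,5,6,7} D(U)={3,4,5,7}: no change
Constraint 2 (Z < W) on D(Z)={4,6,7} D(W)={3,4,5,6,7}: Z {4,6,7}->{4,6}; W {3,4,5,6,7}->{5,6,7}
Constraint 3 (Z != U) on D(Z)={4,6} D(U)={3,4,5,7}: no change
So after all 3 constraints: D(Z) = {4,6}

Answer: {4,6}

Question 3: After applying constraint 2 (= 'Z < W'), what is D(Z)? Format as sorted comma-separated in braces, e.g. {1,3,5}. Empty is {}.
Constraint 1 (W != U) on D(W)={3,4,5,6,7} D(U)={3,4,5,7}: no change
Constraint 2 (Z < W) on D(Z)={4,6,7} D(W)={3,4,5,6,7}: Z {4,6,7}->{4,6}; W {3,4,5,6,7}->{5,6,7}
So after constraint 2: D(Z) = {4,6}

Answer: {4,6}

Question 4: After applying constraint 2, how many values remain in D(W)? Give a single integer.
Constraint 1 (W != U) on D(W)={3,4,5,6,7} D(U)={3,4,5,7}: no change
Constraint 2 (Z < W) on D(Z)={4,6,7} D(W)={3,4,5,6,7}: Z {4,6,7}->{4,6}; W {3,4,5,6,7}->{5,6,7}
So after constraint 2: D(W)={5,6,7}, size = 3

Answer: 3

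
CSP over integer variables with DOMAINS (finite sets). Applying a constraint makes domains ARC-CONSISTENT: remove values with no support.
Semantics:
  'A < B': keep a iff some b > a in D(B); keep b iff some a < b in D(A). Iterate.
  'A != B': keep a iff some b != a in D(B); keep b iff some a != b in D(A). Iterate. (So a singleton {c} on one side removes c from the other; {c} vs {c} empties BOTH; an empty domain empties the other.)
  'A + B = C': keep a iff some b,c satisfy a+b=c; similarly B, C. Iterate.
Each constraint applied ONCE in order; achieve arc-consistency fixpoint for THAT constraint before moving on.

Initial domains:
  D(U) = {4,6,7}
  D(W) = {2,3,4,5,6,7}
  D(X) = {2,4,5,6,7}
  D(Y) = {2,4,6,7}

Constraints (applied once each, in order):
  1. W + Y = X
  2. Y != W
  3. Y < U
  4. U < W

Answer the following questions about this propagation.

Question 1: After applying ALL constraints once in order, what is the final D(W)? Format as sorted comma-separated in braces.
Constraint 1 (W + Y = X) on D(W)={2,3,4,5,6,7} D(Y)={2,4,6,7} D(X)={2,4,5,6,7}: W {2,3,4,5,6,7}->{2,3,4,5}; Y {2,4,6,7}->{2,4}; X {2,4,5,6,7}->{4,5,6,7}
Constraint 2 (Y != W) on D(Y)={2,4} D(W)={2,3,4,5}: no change
Constraint 3 (Y < U) on D(Y)={2,4} D(U)={4,6,7}: no change
Constraint 4 (U < W) on D(U)={4,6,7} D(W)={2,3,4,5}: U {4,6,7}->{4}; W {2,3,4,5}->{5}
So after all 4 constraints: D(W) = {5}

Answer: {5}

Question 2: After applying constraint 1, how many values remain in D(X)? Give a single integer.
Constraint 1 (W + Y = X) on D(W)={2,3,4,5,6,7} D(Y)={2,4,6,7} D(X)={2,4,5,6,7}: W {2,3,4,5,6,7}->{2,3,4,5}; Y {2,4,6,7}->{2,4}; X {2,4,5,6,7}->{4,5,6,7}
So after constraint 1: D(X)={4,5,6,7}, size = 4

Answer: 4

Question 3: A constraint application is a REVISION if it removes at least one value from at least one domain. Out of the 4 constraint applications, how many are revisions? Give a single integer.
Constraint 1 (W + Y = X) on D(W)={2,3,4,5,6,7} D(Y)={2,4,6,7} D(X)={2,4,5,6,7}: W {2,3,4,5,6,7}->{2,3,4,5}; Y {2,4,6,7}->{2,4}; X {2,4,5,6,7}->{4,5,6,7} => REVISION
Constraint 2 (Y != W) on D(Y)={2,4} D(W)={2,3,4,5}: no change => not a revision
Constraint 3 (Y < U) on D(Y)={2,4} D(U)={4,6,7}: no change => not a revision
Constraint 4 (U < W) on D(U)={4,6,7} D(W)={2,3,4,5}: U {4,6,7}->{4}; W {2,3,4,5}->{5} => REVISION
Total revisions = 2

Answer: 2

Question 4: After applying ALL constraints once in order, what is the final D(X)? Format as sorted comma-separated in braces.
Answer: {4,5,6,7}

Derivation:
Constraint 1 (W + Y = X) on D(W)={2,3,4,5,6,7} D(Y)={2,4,6,7} D(X)={2,4,5,6,7}: W {2,3,4,5,6,7}->{2,3,4,5}; Y {2,4,6,7}->{2,4}; X {2,4,5,6,7}->{4,5,6,7}
Constraint 2 (Y != W) on D(Y)={2,4} D(W)={2,3,4,5}: no change
Constraint 3 (Y < U) on D(Y)={2,4} D(U)={4,6,7}: no change
Constraint 4 (U < W) on D(U)={4,6,7} D(W)={2,3,4,5}: U {4,6,7}->{4}; W {2,3,4,5}->{5}
So after all 4 constraints: D(X) = {4,5,6,7}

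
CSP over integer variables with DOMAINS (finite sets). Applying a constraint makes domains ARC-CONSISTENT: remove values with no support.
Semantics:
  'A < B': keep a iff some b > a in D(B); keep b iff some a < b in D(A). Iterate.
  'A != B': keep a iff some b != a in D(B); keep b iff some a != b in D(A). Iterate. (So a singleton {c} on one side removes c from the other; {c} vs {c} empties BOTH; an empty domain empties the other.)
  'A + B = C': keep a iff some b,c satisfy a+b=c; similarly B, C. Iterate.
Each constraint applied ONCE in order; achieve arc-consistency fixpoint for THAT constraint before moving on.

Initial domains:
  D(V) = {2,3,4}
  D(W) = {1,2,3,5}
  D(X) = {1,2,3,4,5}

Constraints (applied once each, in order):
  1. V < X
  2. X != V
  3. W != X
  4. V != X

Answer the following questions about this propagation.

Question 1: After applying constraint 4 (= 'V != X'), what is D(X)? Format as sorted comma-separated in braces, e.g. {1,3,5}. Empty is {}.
Constraint 1 (V < X) on D(V)={2,3,4} D(X)={1,2,3,4,5}: X {1,2,3,4,5}->{3,4,5}
Constraint 2 (X != V) on D(X)={3,4,5} D(V)={2,3,4}: no change
Constraint 3 (W != X) on D(W)={1,2,3,5} D(X)={3,4,5}: no change
Constraint 4 (V != X) on D(V)={2,3,4} D(X)={3,4,5}: no change
So after constraint 4: D(X) = {3,4,5}

Answer: {3,4,5}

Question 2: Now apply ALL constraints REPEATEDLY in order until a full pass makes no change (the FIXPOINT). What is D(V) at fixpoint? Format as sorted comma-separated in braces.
pass 0 (initial): D(V)={2,3,4}
pass 1: X {1,2,3,4,5}->{3,4,5}
pass 2: no change
Fixpoint after 2 passes: D(V) = {2,3,4}

Answer: {2,3,4}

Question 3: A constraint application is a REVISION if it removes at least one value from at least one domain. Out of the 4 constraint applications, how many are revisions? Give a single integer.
Answer: 1

Derivation:
Constraint 1 (V < X) on D(V)={2,3,4} D(X)={1,2,3,4,5}: X {1,2,3,4,5}->{3,4,5} => REVISION
Constraint 2 (X != V) on D(X)={3,4,5} D(V)={2,3,4}: no change => not a revision
Constraint 3 (W != X) on D(W)={1,2,3,5} D(X)={3,4,5}: no change => not a revision
Constraint 4 (V != X) on D(V)={2,3,4} D(X)={3,4,5}: no change => not a revision
Total revisions = 1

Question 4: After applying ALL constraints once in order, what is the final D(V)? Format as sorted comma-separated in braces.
Constraint 1 (V < X) on D(V)={2,3,4} D(X)={1,2,3,4,5}: X {1,2,3,4,5}->{3,4,5}
Constraint 2 (X != V) on D(X)={3,4,5} D(V)={2,3,4}: no change
Constraint 3 (W != X) on D(W)={1,2,3,5} D(X)={3,4,5}: no change
Constraint 4 (V != X) on D(V)={2,3,4} D(X)={3,4,5}: no change
So after all 4 constraints: D(V) = {2,3,4}

Answer: {2,3,4}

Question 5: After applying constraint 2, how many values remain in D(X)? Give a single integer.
Answer: 3

Derivation:
Constraint 1 (V < X) on D(V)={2,3,4} D(X)={1,2,3,4,5}: X {1,2,3,4,5}->{3,4,5}
Constraint 2 (X != V) on D(X)={3,4,5} D(V)={2,3,4}: no change
So after constraint 2: D(X)={3,4,5}, size = 3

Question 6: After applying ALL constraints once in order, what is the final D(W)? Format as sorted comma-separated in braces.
Constraint 1 (V < X) on D(V)={2,3,4} D(X)={1,2,3,4,5}: X {1,2,3,4,5}->{3,4,5}
Constraint 2 (X != V) on D(X)={3,4,5} D(V)={2,3,4}: no change
Constraint 3 (W != X) on D(W)={1,2,3,5} D(X)={3,4,5}: no change
Constraint 4 (V != X) on D(V)={2,3,4} D(X)={3,4,5}: no change
So after all 4 constraints: D(W) = {1,2,3,5}

Answer: {1,2,3,5}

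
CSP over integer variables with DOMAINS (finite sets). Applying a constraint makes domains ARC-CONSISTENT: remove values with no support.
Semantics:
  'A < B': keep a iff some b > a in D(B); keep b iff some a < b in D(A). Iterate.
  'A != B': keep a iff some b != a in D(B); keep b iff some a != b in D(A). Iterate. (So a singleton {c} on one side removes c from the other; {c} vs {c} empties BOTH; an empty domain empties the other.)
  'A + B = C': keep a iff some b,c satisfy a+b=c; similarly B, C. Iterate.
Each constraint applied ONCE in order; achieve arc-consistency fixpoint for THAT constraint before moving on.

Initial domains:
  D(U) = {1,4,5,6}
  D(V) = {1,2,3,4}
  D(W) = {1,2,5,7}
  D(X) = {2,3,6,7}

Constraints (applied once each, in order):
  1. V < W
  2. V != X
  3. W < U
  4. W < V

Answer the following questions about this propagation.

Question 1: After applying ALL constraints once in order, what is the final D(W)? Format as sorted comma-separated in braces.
Answer: {2}

Derivation:
Constraint 1 (V < W) on D(V)={1,2,3,4} D(W)={1,2,5,7}: W {1,2,5,7}->{2,5,7}
Constraint 2 (V != X) on D(V)={1,2,3,4} D(X)={2,3,6,7}: no change
Constraint 3 (W < U) on D(W)={2,5,7} D(U)={1,4,5,6}: W {2,5,7}->{2,5}; U {1,4,5,6}->{4,5,6}
Constraint 4 (W < V) on D(W)={2,5} D(V)={1,2,3,4}: W {2,5}->{2}; V {1,2,3,4}->{3,4}
So after all 4 constraints: D(W) = {2}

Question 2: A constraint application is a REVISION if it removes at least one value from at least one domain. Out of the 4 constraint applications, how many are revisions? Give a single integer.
Answer: 3

Derivation:
Constraint 1 (V < W) on D(V)={1,2,3,4} D(W)={1,2,5,7}: W {1,2,5,7}->{2,5,7} => REVISION
Constraint 2 (V != X) on D(V)={1,2,3,4} D(X)={2,3,6,7}: no change => not a revision
Constraint 3 (W < U) on D(W)={2,5,7} D(U)={1,4,5,6}: W {2,5,7}->{2,5}; U {1,4,5,6}->{4,5,6} => REVISION
Constraint 4 (W < V) on D(W)={2,5} D(V)={1,2,3,4}: W {2,5}->{2}; V {1,2,3,4}->{3,4} => REVISION
Total revisions = 3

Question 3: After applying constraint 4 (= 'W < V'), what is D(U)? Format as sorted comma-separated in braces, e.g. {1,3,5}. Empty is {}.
Constraint 1 (V < W) on D(V)={1,2,3,4} D(W)={1,2,5,7}: W {1,2,5,7}->{2,5,7}
Constraint 2 (V != X) on D(V)={1,2,3,4} D(X)={2,3,6,7}: no change
Constraint 3 (W < U) on D(W)={2,5,7} D(U)={1,4,5,6}: W {2,5,7}->{2,5}; U {1,4,5,6}->{4,5,6}
Constraint 4 (W < V) on D(W)={2,5} D(V)={1,2,3,4}: W {2,5}->{2}; V {1,2,3,4}->{3,4}
So after constraint 4: D(U) = {4,5,6}

Answer: {4,5,6}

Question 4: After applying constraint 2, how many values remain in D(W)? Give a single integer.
Constraint 1 (V < W) on D(V)={1,2,3,4} D(W)={1,2,5,7}: W {1,2,5,7}->{2,5,7}
Constraint 2 (V != X) on D(V)={1,2,3,4} D(X)={2,3,6,7}: no change
So after constraint 2: D(W)={2,5,7}, size = 3

Answer: 3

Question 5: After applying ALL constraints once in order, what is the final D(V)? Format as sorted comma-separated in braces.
Constraint 1 (V < W) on D(V)={1,2,3,4} D(W)={1,2,5,7}: W {1,2,5,7}->{2,5,7}
Constraint 2 (V != X) on D(V)={1,2,3,4} D(X)={2,3,6,7}: no change
Constraint 3 (W < U) on D(W)={2,5,7} D(U)={1,4,5,6}: W {2,5,7}->{2,5}; U {1,4,5,6}->{4,5,6}
Constraint 4 (W < V) on D(W)={2,5} D(V)={1,2,3,4}: W {2,5}->{2}; V {1,2,3,4}->{3,4}
So after all 4 constraints: D(V) = {3,4}

Answer: {3,4}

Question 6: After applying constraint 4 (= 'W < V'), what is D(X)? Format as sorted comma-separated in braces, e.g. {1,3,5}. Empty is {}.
Constraint 1 (V < W) on D(V)={1,2,3,4} D(W)={1,2,5,7}: W {1,2,5,7}->{2,5,7}
Constraint 2 (V != X) on D(V)={1,2,3,4} D(X)={2,3,6,7}: no change
Constraint 3 (W < U) on D(W)={2,5,7} D(U)={1,4,5,6}: W {2,5,7}->{2,5}; U {1,4,5,6}->{4,5,6}
Constraint 4 (W < V) on D(W)={2,5} D(V)={1,2,3,4}: W {2,5}->{2}; V {1,2,3,4}->{3,4}
So after constraint 4: D(X) = {2,3,6,7}

Answer: {2,3,6,7}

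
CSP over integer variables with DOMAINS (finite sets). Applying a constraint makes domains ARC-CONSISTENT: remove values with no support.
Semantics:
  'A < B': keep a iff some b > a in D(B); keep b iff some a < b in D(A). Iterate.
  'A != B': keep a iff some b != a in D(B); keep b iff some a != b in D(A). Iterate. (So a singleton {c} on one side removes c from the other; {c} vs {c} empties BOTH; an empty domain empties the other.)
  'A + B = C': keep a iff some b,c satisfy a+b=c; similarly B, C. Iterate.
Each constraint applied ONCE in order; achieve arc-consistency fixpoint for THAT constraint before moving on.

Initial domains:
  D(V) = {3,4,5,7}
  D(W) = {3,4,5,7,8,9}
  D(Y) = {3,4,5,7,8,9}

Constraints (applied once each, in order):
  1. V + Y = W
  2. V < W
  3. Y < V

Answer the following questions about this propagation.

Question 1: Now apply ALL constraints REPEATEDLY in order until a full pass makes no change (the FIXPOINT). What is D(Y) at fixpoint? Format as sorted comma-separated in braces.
pass 0 (initial): D(Y)={3,4,5,7,8,9}
pass 1: V {3,4,5,7}->{4,5}; W {3,4,5,7,8,9}->{7,8,9}; Y {3,4,5,7,8,9}->{3,4}
pass 2: no change
Fixpoint after 2 passes: D(Y) = {3,4}

Answer: {3,4}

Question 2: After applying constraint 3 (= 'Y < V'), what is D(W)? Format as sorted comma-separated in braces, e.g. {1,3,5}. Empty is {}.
Constraint 1 (V + Y = W) on D(V)={3,4,5,7} D(Y)={3,4,5,7,8,9} D(W)={3,4,5,7,8,9}: V {3,4,5,7}->{3,4,5}; Y {3,4,5,7,8,9}->{3,4,5}; W {3,4,5,7,8,9}->{7,8,9}
Constraint 2 (V < W) on D(V)={3,4,5} D(W)={7,8,9}: no change
Constraint 3 (Y < V) on D(Y)={3,4,5} D(V)={3,4,5}: Y {3,4,5}->{3,4}; V {3,4,5}->{4,5}
So after constraint 3: D(W) = {7,8,9}

Answer: {7,8,9}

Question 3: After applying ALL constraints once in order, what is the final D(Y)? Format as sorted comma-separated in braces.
Answer: {3,4}

Derivation:
Constraint 1 (V + Y = W) on D(V)={3,4,5,7} D(Y)={3,4,5,7,8,9} D(W)={3,4,5,7,8,9}: V {3,4,5,7}->{3,4,5}; Y {3,4,5,7,8,9}->{3,4,5}; W {3,4,5,7,8,9}->{7,8,9}
Constraint 2 (V < W) on D(V)={3,4,5} D(W)={7,8,9}: no change
Constraint 3 (Y < V) on D(Y)={3,4,5} D(V)={3,4,5}: Y {3,4,5}->{3,4}; V {3,4,5}->{4,5}
So after all 3 constraints: D(Y) = {3,4}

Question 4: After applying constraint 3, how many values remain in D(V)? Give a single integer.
Answer: 2

Derivation:
Constraint 1 (V + Y = W) on D(V)={3,4,5,7} D(Y)={3,4,5,7,8,9} D(W)={3,4,5,7,8,9}: V {3,4,5,7}->{3,4,5}; Y {3,4,5,7,8,9}->{3,4,5}; W {3,4,5,7,8,9}->{7,8,9}
Constraint 2 (V < W) on D(V)={3,4,5} D(W)={7,8,9}: no change
Constraint 3 (Y < V) on D(Y)={3,4,5} D(V)={3,4,5}: Y {3,4,5}->{3,4}; V {3,4,5}->{4,5}
So after constraint 3: D(V)={4,5}, size = 2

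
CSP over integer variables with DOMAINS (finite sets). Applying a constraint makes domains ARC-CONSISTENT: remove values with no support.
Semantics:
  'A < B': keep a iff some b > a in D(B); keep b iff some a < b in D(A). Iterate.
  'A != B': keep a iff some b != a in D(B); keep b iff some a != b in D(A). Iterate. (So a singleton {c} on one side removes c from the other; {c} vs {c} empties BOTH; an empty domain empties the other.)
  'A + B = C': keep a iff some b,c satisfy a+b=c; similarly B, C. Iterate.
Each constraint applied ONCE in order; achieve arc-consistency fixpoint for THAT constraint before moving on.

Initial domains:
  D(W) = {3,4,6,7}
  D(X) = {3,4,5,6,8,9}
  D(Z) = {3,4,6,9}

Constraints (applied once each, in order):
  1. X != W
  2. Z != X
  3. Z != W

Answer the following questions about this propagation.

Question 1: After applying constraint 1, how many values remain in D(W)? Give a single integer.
Constraint 1 (X != W) on D(X)={3,4,5,6,8,9} D(W)={3,4,6,7}: no change
So after constraint 1: D(W)={3,4,6,7}, size = 4

Answer: 4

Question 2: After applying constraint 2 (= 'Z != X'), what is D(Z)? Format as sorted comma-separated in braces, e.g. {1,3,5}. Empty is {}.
Constraint 1 (X != W) on D(X)={3,4,5,6,8,9} D(W)={3,4,6,7}: no change
Constraint 2 (Z != X) on D(Z)={3,4,6,9} D(X)={3,4,5,6,8,9}: no change
So after constraint 2: D(Z) = {3,4,6,9}

Answer: {3,4,6,9}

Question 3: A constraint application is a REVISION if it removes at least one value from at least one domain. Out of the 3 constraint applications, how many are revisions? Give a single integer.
Constraint 1 (X != W) on D(X)={3,4,5,6,8,9} D(W)={3,4,6,7}: no change => not a revision
Constraint 2 (Z != X) on D(Z)={3,4,6,9} D(X)={3,4,5,6,8,9}: no change => not a revision
Constraint 3 (Z != W) on D(Z)={3,4,6,9} D(W)={3,4,6,7}: no change => not a revision
Total revisions = 0

Answer: 0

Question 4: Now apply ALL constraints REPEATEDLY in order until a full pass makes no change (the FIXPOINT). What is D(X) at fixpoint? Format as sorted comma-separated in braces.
Answer: {3,4,5,6,8,9}

Derivation:
pass 0 (initial): D(X)={3,4,5,6,8,9}
pass 1: no change
Fixpoint after 1 passes: D(X) = {3,4,5,6,8,9}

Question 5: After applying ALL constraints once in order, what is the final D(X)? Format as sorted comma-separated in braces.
Constraint 1 (X != W) on D(X)={3,4,5,6,8,9} D(W)={3,4,6,7}: no change
Constraint 2 (Z != X) on D(Z)={3,4,6,9} D(X)={3,4,5,6,8,9}: no change
Constraint 3 (Z != W) on D(Z)={3,4,6,9} D(W)={3,4,6,7}: no change
So after all 3 constraints: D(X) = {3,4,5,6,8,9}

Answer: {3,4,5,6,8,9}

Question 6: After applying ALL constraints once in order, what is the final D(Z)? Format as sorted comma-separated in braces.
Constraint 1 (X != W) on D(X)={3,4,5,6,8,9} D(W)={3,4,6,7}: no change
Constraint 2 (Z != X) on D(Z)={3,4,6,9} D(X)={3,4,5,6,8,9}: no change
Constraint 3 (Z != W) on D(Z)={3,4,6,9} D(W)={3,4,6,7}: no change
So after all 3 constraints: D(Z) = {3,4,6,9}

Answer: {3,4,6,9}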